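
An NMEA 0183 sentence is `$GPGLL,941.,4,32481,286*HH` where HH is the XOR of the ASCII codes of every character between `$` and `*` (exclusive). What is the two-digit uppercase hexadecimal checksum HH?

76

XOR the ASCII codes of the payload characters:
  'G' = 0x47 → acc = 0x47
  'P' = 0x50 → acc = 0x17
  'G' = 0x47 → acc = 0x50
  'L' = 0x4C → acc = 0x1C
  'L' = 0x4C → acc = 0x50
  ',' = 0x2C → acc = 0x7C
  '9' = 0x39 → acc = 0x45
  '4' = 0x34 → acc = 0x71
  '1' = 0x31 → acc = 0x40
  '.' = 0x2E → acc = 0x6E
  ',' = 0x2C → acc = 0x42
  '4' = 0x34 → acc = 0x76
  ',' = 0x2C → acc = 0x5A
  '3' = 0x33 → acc = 0x69
  '2' = 0x32 → acc = 0x5B
  '4' = 0x34 → acc = 0x6F
  '8' = 0x38 → acc = 0x57
  '1' = 0x31 → acc = 0x66
  ',' = 0x2C → acc = 0x4A
  '2' = 0x32 → acc = 0x78
  '8' = 0x38 → acc = 0x40
  '6' = 0x36 → acc = 0x76
Checksum = 0x76.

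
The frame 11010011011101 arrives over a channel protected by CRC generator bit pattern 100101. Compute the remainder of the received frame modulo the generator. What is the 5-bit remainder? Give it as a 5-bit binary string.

Modulo-2 division of 11010011011101 by 100101:
  pos 0: 110100 XOR 100101 = 010001
  pos 1: 100011 XOR 100101 = 000110
  pos 4: 110101 XOR 100101 = 010000
  pos 5: 100001 XOR 100101 = 000100
  pos 8: 100101 XOR 100101 = 000000
Remainder = 00000 (zero — the frame passes the CRC check).

00000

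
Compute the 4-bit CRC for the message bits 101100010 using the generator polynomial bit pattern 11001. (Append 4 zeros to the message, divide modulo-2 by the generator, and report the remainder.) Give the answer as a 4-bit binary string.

Append 4 zeros: 1011000100000. Divide by 11001 (XOR where the leading bit is 1):
  pos 0: 10110 XOR 11001 = 01111
  pos 1: 11110 XOR 11001 = 00111
  pos 3: 11101 XOR 11001 = 00100
  pos 5: 10000 XOR 11001 = 01001
  pos 6: 10010 XOR 11001 = 01011
  pos 7: 10110 XOR 11001 = 01111
  pos 8: 11110 XOR 11001 = 00111
Remainder (last 4 bits) = 0111. This is the CRC / FCS.

0111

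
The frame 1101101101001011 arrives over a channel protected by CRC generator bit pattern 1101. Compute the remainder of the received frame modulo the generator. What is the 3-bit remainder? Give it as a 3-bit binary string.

Modulo-2 division of 1101101101001011 by 1101:
  pos 0: 1101 XOR 1101 = 0000
  pos 4: 1011 XOR 1101 = 0110
  pos 5: 1100 XOR 1101 = 0001
  pos 8: 1100 XOR 1101 = 0001
  pos 11: 1101 XOR 1101 = 0000
Remainder = 001 (nonzero — an error is detected).

001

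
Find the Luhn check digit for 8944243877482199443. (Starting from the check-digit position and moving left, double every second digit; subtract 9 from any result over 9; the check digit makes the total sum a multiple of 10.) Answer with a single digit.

1

Partial digits right→left: 3 4 4 9 9 1 2 8 4 7 7 8 3 4 2 4 4 9 8
Double every second digit counting from the check-digit position (so the 1st, 3rd, 5th, ... of the partial from the right).
  doubled (with −9 where >9): 6 8 9 4 8 5 6 4 8 7 → sum 65
  kept as-is: 4 9 1 8 7 8 4 4 9 → sum 54
Total = 65 + 54 = 119.
Check digit = (10 − (119 mod 10)) mod 10 = 1.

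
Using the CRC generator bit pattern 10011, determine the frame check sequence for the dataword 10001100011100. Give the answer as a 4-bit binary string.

0100

Append 4 zeros: 100011000111000000. Divide by 10011 (XOR where the leading bit is 1):
  pos 0: 10001 XOR 10011 = 00010
  pos 3: 10100 XOR 10011 = 00111
  pos 5: 11101 XOR 10011 = 01110
  pos 6: 11101 XOR 10011 = 01110
  pos 7: 11101 XOR 10011 = 01110
  pos 8: 11100 XOR 10011 = 01111
  pos 9: 11110 XOR 10011 = 01101
  pos 10: 11010 XOR 10011 = 01001
  pos 11: 10010 XOR 10011 = 00001
Remainder (last 4 bits) = 0100. This is the CRC / FCS.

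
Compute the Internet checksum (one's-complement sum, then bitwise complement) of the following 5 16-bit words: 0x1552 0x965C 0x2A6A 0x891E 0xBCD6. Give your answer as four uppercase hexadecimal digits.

E3F1

One's-complement addition (fold any carry out of bit 15 back into bit 0):
  0x1552 + 0x965C = 0x0ABAE
  0xABAE + 0x2A6A = 0x0D618
  0xD618 + 0x891E = 0x15F36 → wrap carry → 0x5F37
  0x5F37 + 0xBCD6 = 0x11C0D → wrap carry → 0x1C0E
One's-complement sum = 0x1C0E.
Checksum = ~0x1C0E & 0xFFFF = 0xE3F1.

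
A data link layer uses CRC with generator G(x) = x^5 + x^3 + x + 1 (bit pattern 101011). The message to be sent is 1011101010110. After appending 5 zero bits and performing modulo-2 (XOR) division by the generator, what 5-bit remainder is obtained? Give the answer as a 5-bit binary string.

01111

Append 5 zeros: 101110101011000000. Divide by 101011 (XOR where the leading bit is 1):
  pos 0: 101110 XOR 101011 = 000101
  pos 3: 101101 XOR 101011 = 000110
  pos 6: 110011 XOR 101011 = 011000
  pos 7: 110000 XOR 101011 = 011011
  pos 8: 110110 XOR 101011 = 011101
  pos 9: 111010 XOR 101011 = 010001
  pos 10: 100010 XOR 101011 = 001001
  pos 12: 100100 XOR 101011 = 001111
Remainder (last 5 bits) = 01111. This is the CRC / FCS.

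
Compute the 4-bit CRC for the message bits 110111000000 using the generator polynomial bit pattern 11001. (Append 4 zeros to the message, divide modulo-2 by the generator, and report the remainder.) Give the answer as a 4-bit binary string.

Append 4 zeros: 1101110000000000. Divide by 11001 (XOR where the leading bit is 1):
  pos 0: 11011 XOR 11001 = 00010
  pos 3: 10100 XOR 11001 = 01101
  pos 4: 11010 XOR 11001 = 00011
  pos 7: 11000 XOR 11001 = 00001
  pos 11: 10000 XOR 11001 = 01001
Remainder (last 4 bits) = 1001. This is the CRC / FCS.

1001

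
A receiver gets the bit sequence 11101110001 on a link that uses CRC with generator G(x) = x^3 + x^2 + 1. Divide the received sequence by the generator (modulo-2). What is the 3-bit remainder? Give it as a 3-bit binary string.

000

Modulo-2 division of 11101110001 by 1101:
  pos 0: 1110 XOR 1101 = 0011
  pos 2: 1111 XOR 1101 = 0010
  pos 4: 1010 XOR 1101 = 0111
  pos 5: 1110 XOR 1101 = 0011
  pos 7: 1101 XOR 1101 = 0000
Remainder = 000 (zero — the frame passes the CRC check).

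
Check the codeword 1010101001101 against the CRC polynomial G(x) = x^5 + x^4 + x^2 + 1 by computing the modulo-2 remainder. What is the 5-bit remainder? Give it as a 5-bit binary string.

Modulo-2 division of 1010101001101 by 110101:
  pos 0: 101010 XOR 110101 = 011111
  pos 1: 111111 XOR 110101 = 001010
  pos 3: 101000 XOR 110101 = 011101
  pos 4: 111011 XOR 110101 = 001110
  pos 6: 111010 XOR 110101 = 001111
Remainder = 11111 (nonzero — an error is detected).

11111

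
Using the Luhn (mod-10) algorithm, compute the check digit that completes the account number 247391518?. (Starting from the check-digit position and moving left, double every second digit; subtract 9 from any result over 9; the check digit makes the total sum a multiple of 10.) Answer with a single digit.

5

Partial digits right→left: 8 1 5 1 9 3 7 4 2
Double every second digit counting from the check-digit position (so the 1st, 3rd, 5th, ... of the partial from the right).
  doubled (with −9 where >9): 7 1 9 5 4 → sum 26
  kept as-is: 1 1 3 4 → sum 9
Total = 26 + 9 = 35.
Check digit = (10 − (35 mod 10)) mod 10 = 5.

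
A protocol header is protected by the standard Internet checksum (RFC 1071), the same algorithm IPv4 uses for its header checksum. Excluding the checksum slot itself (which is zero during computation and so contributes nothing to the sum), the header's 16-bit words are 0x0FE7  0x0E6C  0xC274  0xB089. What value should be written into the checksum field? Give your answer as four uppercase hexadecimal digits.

One's-complement addition (fold any carry out of bit 15 back into bit 0):
  0x0FE7 + 0x0E6C = 0x01E53
  0x1E53 + 0xC274 = 0x0E0C7
  0xE0C7 + 0xB089 = 0x19150 → wrap carry → 0x9151
One's-complement sum = 0x9151.
Checksum = ~0x9151 & 0xFFFF = 0x6EAE.

6EAE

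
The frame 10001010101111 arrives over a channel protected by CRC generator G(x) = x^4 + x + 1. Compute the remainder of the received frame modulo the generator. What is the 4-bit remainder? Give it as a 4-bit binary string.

Modulo-2 division of 10001010101111 by 10011:
  pos 0: 10001 XOR 10011 = 00010
  pos 3: 10010 XOR 10011 = 00001
  pos 7: 11011 XOR 10011 = 01000
  pos 8: 10001 XOR 10011 = 00010
Remainder = 0101 (nonzero — an error is detected).

0101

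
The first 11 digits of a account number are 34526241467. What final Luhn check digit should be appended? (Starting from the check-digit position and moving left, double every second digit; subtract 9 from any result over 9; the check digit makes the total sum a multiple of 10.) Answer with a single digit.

4

Partial digits right→left: 7 6 4 1 4 2 6 2 5 4 3
Double every second digit counting from the check-digit position (so the 1st, 3rd, 5th, ... of the partial from the right).
  doubled (with −9 where >9): 5 8 8 3 1 6 → sum 31
  kept as-is: 6 1 2 2 4 → sum 15
Total = 31 + 15 = 46.
Check digit = (10 − (46 mod 10)) mod 10 = 4.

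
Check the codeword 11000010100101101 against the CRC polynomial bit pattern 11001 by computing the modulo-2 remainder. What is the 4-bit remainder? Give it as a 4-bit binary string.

Modulo-2 division of 11000010100101101 by 11001:
  pos 0: 11000 XOR 11001 = 00001
  pos 4: 10101 XOR 11001 = 01100
  pos 5: 11000 XOR 11001 = 00001
  pos 9: 10101 XOR 11001 = 01100
  pos 10: 11001 XOR 11001 = 00000
Remainder = 0001 (nonzero — an error is detected).

0001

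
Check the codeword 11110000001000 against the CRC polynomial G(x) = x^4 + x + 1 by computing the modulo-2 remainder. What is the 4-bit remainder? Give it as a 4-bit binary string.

Modulo-2 division of 11110000001000 by 10011:
  pos 0: 11110 XOR 10011 = 01101
  pos 1: 11010 XOR 10011 = 01001
  pos 2: 10010 XOR 10011 = 00001
  pos 6: 10001 XOR 10011 = 00010
  pos 9: 10000 XOR 10011 = 00011
Remainder = 0011 (nonzero — an error is detected).

0011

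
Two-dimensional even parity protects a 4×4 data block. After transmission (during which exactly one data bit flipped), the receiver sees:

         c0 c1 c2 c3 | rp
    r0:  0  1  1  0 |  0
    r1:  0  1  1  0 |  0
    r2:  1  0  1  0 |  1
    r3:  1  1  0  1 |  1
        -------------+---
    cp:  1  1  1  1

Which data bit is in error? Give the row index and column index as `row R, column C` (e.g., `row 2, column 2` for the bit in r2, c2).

Recompute each row's even parity and compare to rp:
  r0: data parity 0, sent rp 0 → ok
  r1: data parity 0, sent rp 0 → ok
  r2: data parity 0, sent rp 1 → mismatch
  r3: data parity 1, sent rp 1 → ok
Recompute each column's even parity and compare to cp:
  c0: data parity 0, sent cp 1 → mismatch
  c1: data parity 1, sent cp 1 → ok
  c2: data parity 1, sent cp 1 → ok
  c3: data parity 1, sent cp 1 → ok
Exactly one row (r2) and one column (c0) fail → the flipped bit is at their intersection.

row 2, column 0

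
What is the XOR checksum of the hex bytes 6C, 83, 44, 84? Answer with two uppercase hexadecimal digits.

2F

XOR the bytes together:
  start with 0x6C
  0x6C ⊕ 0x83 = 0xEF
  0xEF ⊕ 0x44 = 0xAB
  0xAB ⊕ 0x84 = 0x2F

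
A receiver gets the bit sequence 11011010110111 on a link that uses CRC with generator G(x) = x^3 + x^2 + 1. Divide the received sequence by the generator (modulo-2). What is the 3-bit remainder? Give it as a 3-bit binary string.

Modulo-2 division of 11011010110111 by 1101:
  pos 0: 1101 XOR 1101 = 0000
  pos 4: 1010 XOR 1101 = 0111
  pos 5: 1111 XOR 1101 = 0010
  pos 7: 1010 XOR 1101 = 0111
  pos 8: 1111 XOR 1101 = 0010
  pos 10: 1011 XOR 1101 = 0110
Remainder = 110 (nonzero — an error is detected).

110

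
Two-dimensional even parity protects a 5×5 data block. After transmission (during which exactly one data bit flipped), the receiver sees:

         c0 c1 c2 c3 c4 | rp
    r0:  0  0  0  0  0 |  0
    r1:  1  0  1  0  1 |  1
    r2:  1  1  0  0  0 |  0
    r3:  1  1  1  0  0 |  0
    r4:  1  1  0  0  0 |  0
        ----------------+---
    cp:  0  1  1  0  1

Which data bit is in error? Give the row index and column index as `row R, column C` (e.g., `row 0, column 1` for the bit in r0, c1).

Recompute each row's even parity and compare to rp:
  r0: data parity 0, sent rp 0 → ok
  r1: data parity 1, sent rp 1 → ok
  r2: data parity 0, sent rp 0 → ok
  r3: data parity 1, sent rp 0 → mismatch
  r4: data parity 0, sent rp 0 → ok
Recompute each column's even parity and compare to cp:
  c0: data parity 0, sent cp 0 → ok
  c1: data parity 1, sent cp 1 → ok
  c2: data parity 0, sent cp 1 → mismatch
  c3: data parity 0, sent cp 0 → ok
  c4: data parity 1, sent cp 1 → ok
Exactly one row (r3) and one column (c2) fail → the flipped bit is at their intersection.

row 3, column 2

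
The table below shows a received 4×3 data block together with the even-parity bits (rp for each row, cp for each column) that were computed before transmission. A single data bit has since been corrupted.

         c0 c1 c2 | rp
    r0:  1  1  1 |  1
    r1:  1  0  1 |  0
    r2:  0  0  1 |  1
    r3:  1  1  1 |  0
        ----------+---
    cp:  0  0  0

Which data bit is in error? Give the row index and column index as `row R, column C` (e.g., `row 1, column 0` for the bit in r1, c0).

Recompute each row's even parity and compare to rp:
  r0: data parity 1, sent rp 1 → ok
  r1: data parity 0, sent rp 0 → ok
  r2: data parity 1, sent rp 1 → ok
  r3: data parity 1, sent rp 0 → mismatch
Recompute each column's even parity and compare to cp:
  c0: data parity 1, sent cp 0 → mismatch
  c1: data parity 0, sent cp 0 → ok
  c2: data parity 0, sent cp 0 → ok
Exactly one row (r3) and one column (c0) fail → the flipped bit is at their intersection.

row 3, column 0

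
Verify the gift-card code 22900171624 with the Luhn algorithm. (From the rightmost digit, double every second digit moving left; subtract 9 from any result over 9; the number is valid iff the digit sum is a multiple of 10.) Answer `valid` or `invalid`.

From the right, keep odd positions and double even positions (subtract 9 from any doubled value over 9):
  doubled (positions 2,4,...): 4 2 2 0 4 → sum 12
  kept (positions 1,3,...): 4 6 7 0 9 2 → sum 28
Total = 40.
40 mod 10 = 0, so the number is valid.

valid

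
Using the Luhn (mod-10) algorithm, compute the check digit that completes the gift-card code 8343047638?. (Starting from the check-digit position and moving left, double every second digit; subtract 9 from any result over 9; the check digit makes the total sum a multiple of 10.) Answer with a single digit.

8

Partial digits right→left: 8 3 6 7 4 0 3 4 3 8
Double every second digit counting from the check-digit position (so the 1st, 3rd, 5th, ... of the partial from the right).
  doubled (with −9 where >9): 7 3 8 6 6 → sum 30
  kept as-is: 3 7 0 4 8 → sum 22
Total = 30 + 22 = 52.
Check digit = (10 − (52 mod 10)) mod 10 = 8.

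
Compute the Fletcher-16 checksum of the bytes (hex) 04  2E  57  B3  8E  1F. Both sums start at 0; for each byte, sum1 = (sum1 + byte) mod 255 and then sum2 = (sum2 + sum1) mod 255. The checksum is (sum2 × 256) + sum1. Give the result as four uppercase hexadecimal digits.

Running sums (mod 255):
  after byte 0 (04): sum1=4, sum2=4
  after byte 1 (2E): sum1=50, sum2=54
  after byte 2 (57): sum1=137, sum2=191
  after byte 3 (B3): sum1=61, sum2=252
  after byte 4 (8E): sum1=203, sum2=200
  after byte 5 (1F): sum1=234, sum2=179
Checksum = sum2·256 + sum1 = 179·256 + 234 = 46058 = 0xB3EA.

B3EA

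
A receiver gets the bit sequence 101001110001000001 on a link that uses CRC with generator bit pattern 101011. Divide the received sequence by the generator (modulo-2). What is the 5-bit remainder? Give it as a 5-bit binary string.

10110

Modulo-2 division of 101001110001000001 by 101011:
  pos 0: 101001 XOR 101011 = 000010
  pos 4: 101100 XOR 101011 = 000111
  pos 7: 111010 XOR 101011 = 010001
  pos 8: 100010 XOR 101011 = 001001
  pos 10: 100100 XOR 101011 = 001111
  pos 12: 111101 XOR 101011 = 010110
Remainder = 10110 (nonzero — an error is detected).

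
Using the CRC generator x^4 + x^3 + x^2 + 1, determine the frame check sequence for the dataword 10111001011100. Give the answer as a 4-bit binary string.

Append 4 zeros: 101110010111000000. Divide by 11101 (XOR where the leading bit is 1):
  pos 0: 10111 XOR 11101 = 01010
  pos 1: 10100 XOR 11101 = 01001
  pos 2: 10010 XOR 11101 = 01111
  pos 3: 11111 XOR 11101 = 00010
  pos 6: 10011 XOR 11101 = 01110
  pos 7: 11101 XOR 11101 = 00000
Remainder (last 4 bits) = 0000. This is the CRC / FCS.

0000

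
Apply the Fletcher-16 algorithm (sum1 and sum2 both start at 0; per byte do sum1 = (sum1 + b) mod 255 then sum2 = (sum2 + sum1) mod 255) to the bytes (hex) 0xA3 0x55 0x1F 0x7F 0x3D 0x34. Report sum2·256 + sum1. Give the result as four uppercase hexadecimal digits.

2A09

Running sums (mod 255):
  after byte 0 (0xA3): sum1=163, sum2=163
  after byte 1 (0x55): sum1=248, sum2=156
  after byte 2 (0x1F): sum1=24, sum2=180
  after byte 3 (0x7F): sum1=151, sum2=76
  after byte 4 (0x3D): sum1=212, sum2=33
  after byte 5 (0x34): sum1=9, sum2=42
Checksum = sum2·256 + sum1 = 42·256 + 9 = 10761 = 0x2A09.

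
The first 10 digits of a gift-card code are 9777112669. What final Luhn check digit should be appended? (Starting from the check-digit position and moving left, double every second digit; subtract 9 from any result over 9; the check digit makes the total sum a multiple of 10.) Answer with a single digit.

1

Partial digits right→left: 9 6 6 2 1 1 7 7 7 9
Double every second digit counting from the check-digit position (so the 1st, 3rd, 5th, ... of the partial from the right).
  doubled (with −9 where >9): 9 3 2 5 5 → sum 24
  kept as-is: 6 2 1 7 9 → sum 25
Total = 24 + 25 = 49.
Check digit = (10 − (49 mod 10)) mod 10 = 1.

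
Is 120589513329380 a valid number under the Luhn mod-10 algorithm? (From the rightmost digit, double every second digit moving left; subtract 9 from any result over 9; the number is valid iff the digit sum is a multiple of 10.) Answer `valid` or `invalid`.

From the right, keep odd positions and double even positions (subtract 9 from any doubled value over 9):
  doubled (positions 2,4,...): 7 9 6 2 9 1 4 → sum 38
  kept (positions 1,3,...): 0 3 2 3 5 8 0 1 → sum 22
Total = 60.
60 mod 10 = 0, so the number is valid.

valid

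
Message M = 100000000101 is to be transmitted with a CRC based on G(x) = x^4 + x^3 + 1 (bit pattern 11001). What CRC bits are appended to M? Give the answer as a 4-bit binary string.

Append 4 zeros: 1000000001010000. Divide by 11001 (XOR where the leading bit is 1):
  pos 0: 10000 XOR 11001 = 01001
  pos 1: 10010 XOR 11001 = 01011
  pos 2: 10110 XOR 11001 = 01111
  pos 3: 11110 XOR 11001 = 00111
  pos 5: 11101 XOR 11001 = 00100
  pos 7: 10001 XOR 11001 = 01000
  pos 8: 10000 XOR 11001 = 01001
  pos 9: 10010 XOR 11001 = 01011
  pos 10: 10110 XOR 11001 = 01111
  pos 11: 11110 XOR 11001 = 00111
Remainder (last 4 bits) = 0111. This is the CRC / FCS.

0111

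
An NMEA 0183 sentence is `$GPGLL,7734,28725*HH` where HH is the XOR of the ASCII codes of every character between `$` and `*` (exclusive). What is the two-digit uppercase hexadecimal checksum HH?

6D

XOR the ASCII codes of the payload characters:
  'G' = 0x47 → acc = 0x47
  'P' = 0x50 → acc = 0x17
  'G' = 0x47 → acc = 0x50
  'L' = 0x4C → acc = 0x1C
  'L' = 0x4C → acc = 0x50
  ',' = 0x2C → acc = 0x7C
  '7' = 0x37 → acc = 0x4B
  '7' = 0x37 → acc = 0x7C
  '3' = 0x33 → acc = 0x4F
  '4' = 0x34 → acc = 0x7B
  ',' = 0x2C → acc = 0x57
  '2' = 0x32 → acc = 0x65
  '8' = 0x38 → acc = 0x5D
  '7' = 0x37 → acc = 0x6A
  '2' = 0x32 → acc = 0x58
  '5' = 0x35 → acc = 0x6D
Checksum = 0x6D.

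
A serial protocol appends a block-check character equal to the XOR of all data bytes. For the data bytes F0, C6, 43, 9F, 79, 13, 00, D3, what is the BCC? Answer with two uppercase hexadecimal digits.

XOR the bytes together:
  start with 0xF0
  0xF0 ⊕ 0xC6 = 0x36
  0x36 ⊕ 0x43 = 0x75
  0x75 ⊕ 0x9F = 0xEA
  0xEA ⊕ 0x79 = 0x93
  0x93 ⊕ 0x13 = 0x80
  0x80 ⊕ 0x00 = 0x80
  0x80 ⊕ 0xD3 = 0x53

53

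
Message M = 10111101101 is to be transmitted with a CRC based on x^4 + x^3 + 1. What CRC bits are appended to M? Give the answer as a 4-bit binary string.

1100

Append 4 zeros: 101111011010000. Divide by 11001 (XOR where the leading bit is 1):
  pos 0: 10111 XOR 11001 = 01110
  pos 1: 11101 XOR 11001 = 00100
  pos 3: 10001 XOR 11001 = 01000
  pos 4: 10001 XOR 11001 = 01000
  pos 5: 10000 XOR 11001 = 01001
  pos 6: 10011 XOR 11001 = 01010
  pos 7: 10100 XOR 11001 = 01101
  pos 8: 11010 XOR 11001 = 00011
Remainder (last 4 bits) = 1100. This is the CRC / FCS.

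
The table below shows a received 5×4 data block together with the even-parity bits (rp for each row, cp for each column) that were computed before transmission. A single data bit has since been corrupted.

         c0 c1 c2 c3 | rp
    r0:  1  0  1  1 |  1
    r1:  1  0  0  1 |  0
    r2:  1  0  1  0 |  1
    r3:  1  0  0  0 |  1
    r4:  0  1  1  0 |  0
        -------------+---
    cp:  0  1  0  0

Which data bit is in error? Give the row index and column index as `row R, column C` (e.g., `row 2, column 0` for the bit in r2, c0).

row 2, column 2

Recompute each row's even parity and compare to rp:
  r0: data parity 1, sent rp 1 → ok
  r1: data parity 0, sent rp 0 → ok
  r2: data parity 0, sent rp 1 → mismatch
  r3: data parity 1, sent rp 1 → ok
  r4: data parity 0, sent rp 0 → ok
Recompute each column's even parity and compare to cp:
  c0: data parity 0, sent cp 0 → ok
  c1: data parity 1, sent cp 1 → ok
  c2: data parity 1, sent cp 0 → mismatch
  c3: data parity 0, sent cp 0 → ok
Exactly one row (r2) and one column (c2) fail → the flipped bit is at their intersection.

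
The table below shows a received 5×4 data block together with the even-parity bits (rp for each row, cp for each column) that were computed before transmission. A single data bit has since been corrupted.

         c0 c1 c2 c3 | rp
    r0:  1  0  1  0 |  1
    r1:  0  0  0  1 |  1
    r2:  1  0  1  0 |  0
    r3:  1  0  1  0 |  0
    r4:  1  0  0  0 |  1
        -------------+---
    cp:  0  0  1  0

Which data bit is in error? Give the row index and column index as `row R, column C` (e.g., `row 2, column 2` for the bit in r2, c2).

Recompute each row's even parity and compare to rp:
  r0: data parity 0, sent rp 1 → mismatch
  r1: data parity 1, sent rp 1 → ok
  r2: data parity 0, sent rp 0 → ok
  r3: data parity 0, sent rp 0 → ok
  r4: data parity 1, sent rp 1 → ok
Recompute each column's even parity and compare to cp:
  c0: data parity 0, sent cp 0 → ok
  c1: data parity 0, sent cp 0 → ok
  c2: data parity 1, sent cp 1 → ok
  c3: data parity 1, sent cp 0 → mismatch
Exactly one row (r0) and one column (c3) fail → the flipped bit is at their intersection.

row 0, column 3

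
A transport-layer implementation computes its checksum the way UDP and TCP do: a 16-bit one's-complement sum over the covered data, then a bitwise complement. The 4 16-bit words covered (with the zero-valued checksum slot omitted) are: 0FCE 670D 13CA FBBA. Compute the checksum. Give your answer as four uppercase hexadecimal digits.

One's-complement addition (fold any carry out of bit 15 back into bit 0):
  0x0FCE + 0x670D = 0x076DB
  0x76DB + 0x13CA = 0x08AA5
  0x8AA5 + 0xFBBA = 0x1865F → wrap carry → 0x8660
One's-complement sum = 0x8660.
Checksum = ~0x8660 & 0xFFFF = 0x799F.

799F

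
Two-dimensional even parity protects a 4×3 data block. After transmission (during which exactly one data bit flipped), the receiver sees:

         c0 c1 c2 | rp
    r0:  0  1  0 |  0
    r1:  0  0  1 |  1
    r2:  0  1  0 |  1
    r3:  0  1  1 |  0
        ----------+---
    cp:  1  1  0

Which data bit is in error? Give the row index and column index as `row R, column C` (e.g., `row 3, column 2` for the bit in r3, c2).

row 0, column 0

Recompute each row's even parity and compare to rp:
  r0: data parity 1, sent rp 0 → mismatch
  r1: data parity 1, sent rp 1 → ok
  r2: data parity 1, sent rp 1 → ok
  r3: data parity 0, sent rp 0 → ok
Recompute each column's even parity and compare to cp:
  c0: data parity 0, sent cp 1 → mismatch
  c1: data parity 1, sent cp 1 → ok
  c2: data parity 0, sent cp 0 → ok
Exactly one row (r0) and one column (c0) fail → the flipped bit is at their intersection.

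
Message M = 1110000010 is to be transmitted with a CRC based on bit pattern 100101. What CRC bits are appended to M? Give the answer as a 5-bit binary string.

Append 5 zeros: 111000001000000. Divide by 100101 (XOR where the leading bit is 1):
  pos 0: 111000 XOR 100101 = 011101
  pos 1: 111010 XOR 100101 = 011111
  pos 2: 111110 XOR 100101 = 011011
  pos 3: 110111 XOR 100101 = 010010
  pos 4: 100100 XOR 100101 = 000001
  pos 9: 100000 XOR 100101 = 000101
Remainder (last 5 bits) = 00101. This is the CRC / FCS.

00101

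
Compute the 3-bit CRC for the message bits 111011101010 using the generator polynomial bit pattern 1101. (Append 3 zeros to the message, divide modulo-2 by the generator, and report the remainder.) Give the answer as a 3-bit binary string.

Append 3 zeros: 111011101010000. Divide by 1101 (XOR where the leading bit is 1):
  pos 0: 1110 XOR 1101 = 0011
  pos 2: 1111 XOR 1101 = 0010
  pos 4: 1010 XOR 1101 = 0111
  pos 5: 1111 XOR 1101 = 0010
  pos 7: 1001 XOR 1101 = 0100
  pos 8: 1000 XOR 1101 = 0101
  pos 9: 1010 XOR 1101 = 0111
  pos 10: 1110 XOR 1101 = 0011
Remainder (last 3 bits) = 110. This is the CRC / FCS.

110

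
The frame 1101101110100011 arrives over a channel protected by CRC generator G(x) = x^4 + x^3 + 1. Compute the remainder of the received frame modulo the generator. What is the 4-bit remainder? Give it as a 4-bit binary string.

0111

Modulo-2 division of 1101101110100011 by 11001:
  pos 0: 11011 XOR 11001 = 00010
  pos 3: 10011 XOR 11001 = 01010
  pos 4: 10101 XOR 11001 = 01100
  pos 5: 11000 XOR 11001 = 00001
  pos 9: 11000 XOR 11001 = 00001
Remainder = 0111 (nonzero — an error is detected).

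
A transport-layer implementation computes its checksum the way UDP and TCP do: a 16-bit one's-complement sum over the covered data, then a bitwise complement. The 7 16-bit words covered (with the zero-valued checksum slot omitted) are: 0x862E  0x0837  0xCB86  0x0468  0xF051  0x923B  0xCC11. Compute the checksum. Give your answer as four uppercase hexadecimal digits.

One's-complement addition (fold any carry out of bit 15 back into bit 0):
  0x862E + 0x0837 = 0x08E65
  0x8E65 + 0xCB86 = 0x159EB → wrap carry → 0x59EC
  0x59EC + 0x0468 = 0x05E54
  0x5E54 + 0xF051 = 0x14EA5 → wrap carry → 0x4EA6
  0x4EA6 + 0x923B = 0x0E0E1
  0xE0E1 + 0xCC11 = 0x1ACF2 → wrap carry → 0xACF3
One's-complement sum = 0xACF3.
Checksum = ~0xACF3 & 0xFFFF = 0x530C.

530C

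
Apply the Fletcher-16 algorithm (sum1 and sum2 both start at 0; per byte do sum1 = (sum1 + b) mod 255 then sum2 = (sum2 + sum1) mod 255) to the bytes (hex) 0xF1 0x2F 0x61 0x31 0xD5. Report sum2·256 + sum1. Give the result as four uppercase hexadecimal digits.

D289

Running sums (mod 255):
  after byte 0 (0xF1): sum1=241, sum2=241
  after byte 1 (0x2F): sum1=33, sum2=19
  after byte 2 (0x61): sum1=130, sum2=149
  after byte 3 (0x31): sum1=179, sum2=73
  after byte 4 (0xD5): sum1=137, sum2=210
Checksum = sum2·256 + sum1 = 210·256 + 137 = 53897 = 0xD289.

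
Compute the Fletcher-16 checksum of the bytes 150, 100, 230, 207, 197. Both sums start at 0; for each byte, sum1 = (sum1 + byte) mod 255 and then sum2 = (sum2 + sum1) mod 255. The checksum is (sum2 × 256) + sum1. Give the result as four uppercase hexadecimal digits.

9C77

Running sums (mod 255):
  after byte 0 (150): sum1=150, sum2=150
  after byte 1 (100): sum1=250, sum2=145
  after byte 2 (230): sum1=225, sum2=115
  after byte 3 (207): sum1=177, sum2=37
  after byte 4 (197): sum1=119, sum2=156
Checksum = sum2·256 + sum1 = 156·256 + 119 = 40055 = 0x9C77.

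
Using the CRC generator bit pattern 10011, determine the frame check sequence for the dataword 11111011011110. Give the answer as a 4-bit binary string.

Append 4 zeros: 111110110111100000. Divide by 10011 (XOR where the leading bit is 1):
  pos 0: 11111 XOR 10011 = 01100
  pos 1: 11000 XOR 10011 = 01011
  pos 2: 10111 XOR 10011 = 00100
  pos 4: 10010 XOR 10011 = 00001
  pos 8: 11111 XOR 10011 = 01100
  pos 9: 11000 XOR 10011 = 01011
  pos 10: 10110 XOR 10011 = 00101
  pos 12: 10100 XOR 10011 = 00111
Remainder (last 4 bits) = 1110. This is the CRC / FCS.

1110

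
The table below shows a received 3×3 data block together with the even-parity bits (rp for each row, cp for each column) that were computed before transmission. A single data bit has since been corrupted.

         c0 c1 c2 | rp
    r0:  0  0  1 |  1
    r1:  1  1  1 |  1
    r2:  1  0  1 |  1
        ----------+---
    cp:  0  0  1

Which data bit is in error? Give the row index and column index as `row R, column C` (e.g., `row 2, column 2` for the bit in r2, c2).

Recompute each row's even parity and compare to rp:
  r0: data parity 1, sent rp 1 → ok
  r1: data parity 1, sent rp 1 → ok
  r2: data parity 0, sent rp 1 → mismatch
Recompute each column's even parity and compare to cp:
  c0: data parity 0, sent cp 0 → ok
  c1: data parity 1, sent cp 0 → mismatch
  c2: data parity 1, sent cp 1 → ok
Exactly one row (r2) and one column (c1) fail → the flipped bit is at their intersection.

row 2, column 1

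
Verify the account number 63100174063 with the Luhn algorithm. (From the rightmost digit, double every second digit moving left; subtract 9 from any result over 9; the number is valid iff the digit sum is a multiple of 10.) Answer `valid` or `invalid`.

From the right, keep odd positions and double even positions (subtract 9 from any doubled value over 9):
  doubled (positions 2,4,...): 3 8 2 0 6 → sum 19
  kept (positions 1,3,...): 3 0 7 0 1 6 → sum 17
Total = 36.
36 mod 10 = 6, so the number is invalid.

invalid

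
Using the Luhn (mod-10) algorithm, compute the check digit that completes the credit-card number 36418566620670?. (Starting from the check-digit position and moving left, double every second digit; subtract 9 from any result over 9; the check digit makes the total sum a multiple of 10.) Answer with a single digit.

0

Partial digits right→left: 0 7 6 0 2 6 6 6 5 8 1 4 6 3
Double every second digit counting from the check-digit position (so the 1st, 3rd, 5th, ... of the partial from the right).
  doubled (with −9 where >9): 0 3 4 3 1 2 3 → sum 16
  kept as-is: 7 0 6 6 8 4 3 → sum 34
Total = 16 + 34 = 50.
Check digit = (10 − (50 mod 10)) mod 10 = 0.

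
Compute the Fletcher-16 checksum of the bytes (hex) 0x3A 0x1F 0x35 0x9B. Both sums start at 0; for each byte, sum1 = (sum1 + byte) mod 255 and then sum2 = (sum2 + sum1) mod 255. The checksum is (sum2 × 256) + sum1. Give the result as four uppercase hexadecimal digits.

4C2A

Running sums (mod 255):
  after byte 0 (0x3A): sum1=58, sum2=58
  after byte 1 (0x1F): sum1=89, sum2=147
  after byte 2 (0x35): sum1=142, sum2=34
  after byte 3 (0x9B): sum1=42, sum2=76
Checksum = sum2·256 + sum1 = 76·256 + 42 = 19498 = 0x4C2A.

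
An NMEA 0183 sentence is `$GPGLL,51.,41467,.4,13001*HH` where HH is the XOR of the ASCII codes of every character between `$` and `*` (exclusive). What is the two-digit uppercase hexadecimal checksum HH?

XOR the ASCII codes of the payload characters:
  'G' = 0x47 → acc = 0x47
  'P' = 0x50 → acc = 0x17
  'G' = 0x47 → acc = 0x50
  'L' = 0x4C → acc = 0x1C
  'L' = 0x4C → acc = 0x50
  ',' = 0x2C → acc = 0x7C
  '5' = 0x35 → acc = 0x49
  '1' = 0x31 → acc = 0x78
  '.' = 0x2E → acc = 0x56
  ',' = 0x2C → acc = 0x7A
  '4' = 0x34 → acc = 0x4E
  '1' = 0x31 → acc = 0x7F
  '4' = 0x34 → acc = 0x4B
  '6' = 0x36 → acc = 0x7D
  '7' = 0x37 → acc = 0x4A
  ',' = 0x2C → acc = 0x66
  '.' = 0x2E → acc = 0x48
  '4' = 0x34 → acc = 0x7C
  ',' = 0x2C → acc = 0x50
  '1' = 0x31 → acc = 0x61
  '3' = 0x33 → acc = 0x52
  '0' = 0x30 → acc = 0x62
  '0' = 0x30 → acc = 0x52
  '1' = 0x31 → acc = 0x63
Checksum = 0x63.

63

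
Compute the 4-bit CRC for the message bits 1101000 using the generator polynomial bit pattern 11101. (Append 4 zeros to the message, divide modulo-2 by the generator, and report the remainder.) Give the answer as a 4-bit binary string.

Append 4 zeros: 11010000000. Divide by 11101 (XOR where the leading bit is 1):
  pos 0: 11010 XOR 11101 = 00111
  pos 2: 11100 XOR 11101 = 00001
  pos 6: 10000 XOR 11101 = 01101
Remainder (last 4 bits) = 1101. This is the CRC / FCS.

1101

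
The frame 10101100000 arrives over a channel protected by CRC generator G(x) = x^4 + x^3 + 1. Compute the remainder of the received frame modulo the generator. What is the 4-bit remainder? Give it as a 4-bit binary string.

Modulo-2 division of 10101100000 by 11001:
  pos 0: 10101 XOR 11001 = 01100
  pos 1: 11001 XOR 11001 = 00000
Remainder = 0000 (zero — the frame passes the CRC check).

0000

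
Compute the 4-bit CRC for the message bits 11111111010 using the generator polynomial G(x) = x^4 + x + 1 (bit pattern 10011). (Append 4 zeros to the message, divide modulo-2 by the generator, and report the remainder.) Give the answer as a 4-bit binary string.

Append 4 zeros: 111111110100000. Divide by 10011 (XOR where the leading bit is 1):
  pos 0: 11111 XOR 10011 = 01100
  pos 1: 11001 XOR 10011 = 01010
  pos 2: 10101 XOR 10011 = 00110
  pos 4: 11010 XOR 10011 = 01001
  pos 5: 10011 XOR 10011 = 00000
Remainder (last 4 bits) = 0000. This is the CRC / FCS.

0000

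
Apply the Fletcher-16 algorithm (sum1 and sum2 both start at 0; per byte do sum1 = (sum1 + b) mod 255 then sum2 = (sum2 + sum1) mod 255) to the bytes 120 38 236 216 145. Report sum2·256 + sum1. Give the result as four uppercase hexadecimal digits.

Running sums (mod 255):
  after byte 0 (120): sum1=120, sum2=120
  after byte 1 (38): sum1=158, sum2=23
  after byte 2 (236): sum1=139, sum2=162
  after byte 3 (216): sum1=100, sum2=7
  after byte 4 (145): sum1=245, sum2=252
Checksum = sum2·256 + sum1 = 252·256 + 245 = 64757 = 0xFCF5.

FCF5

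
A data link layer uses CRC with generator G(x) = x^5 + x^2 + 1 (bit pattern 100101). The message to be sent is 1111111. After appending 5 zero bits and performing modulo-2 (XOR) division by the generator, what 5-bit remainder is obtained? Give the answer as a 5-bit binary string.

Append 5 zeros: 111111100000. Divide by 100101 (XOR where the leading bit is 1):
  pos 0: 111111 XOR 100101 = 011010
  pos 1: 110101 XOR 100101 = 010000
  pos 2: 100000 XOR 100101 = 000101
  pos 5: 101000 XOR 100101 = 001101
Remainder (last 5 bits) = 11010. This is the CRC / FCS.

11010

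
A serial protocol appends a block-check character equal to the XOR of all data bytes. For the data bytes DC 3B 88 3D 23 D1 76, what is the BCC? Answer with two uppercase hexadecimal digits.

D6

XOR the bytes together:
  start with 0xDC
  0xDC ⊕ 0x3B = 0xE7
  0xE7 ⊕ 0x88 = 0x6F
  0x6F ⊕ 0x3D = 0x52
  0x52 ⊕ 0x23 = 0x71
  0x71 ⊕ 0xD1 = 0xA0
  0xA0 ⊕ 0x76 = 0xD6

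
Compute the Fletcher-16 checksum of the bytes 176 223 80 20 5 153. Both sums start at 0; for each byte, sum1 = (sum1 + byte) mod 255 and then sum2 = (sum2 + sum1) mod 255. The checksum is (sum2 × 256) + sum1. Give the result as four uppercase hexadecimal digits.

Running sums (mod 255):
  after byte 0 (176): sum1=176, sum2=176
  after byte 1 (223): sum1=144, sum2=65
  after byte 2 (80): sum1=224, sum2=34
  after byte 3 (20): sum1=244, sum2=23
  after byte 4 (5): sum1=249, sum2=17
  after byte 5 (153): sum1=147, sum2=164
Checksum = sum2·256 + sum1 = 164·256 + 147 = 42131 = 0xA493.

A493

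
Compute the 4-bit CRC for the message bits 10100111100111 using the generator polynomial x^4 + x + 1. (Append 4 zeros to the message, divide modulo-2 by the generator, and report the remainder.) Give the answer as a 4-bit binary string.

0000

Append 4 zeros: 101001111001110000. Divide by 10011 (XOR where the leading bit is 1):
  pos 0: 10100 XOR 10011 = 00111
  pos 2: 11111 XOR 10011 = 01100
  pos 3: 11001 XOR 10011 = 01010
  pos 4: 10101 XOR 10011 = 00110
  pos 6: 11000 XOR 10011 = 01011
  pos 7: 10111 XOR 10011 = 00100
  pos 9: 10011 XOR 10011 = 00000
Remainder (last 4 bits) = 0000. This is the CRC / FCS.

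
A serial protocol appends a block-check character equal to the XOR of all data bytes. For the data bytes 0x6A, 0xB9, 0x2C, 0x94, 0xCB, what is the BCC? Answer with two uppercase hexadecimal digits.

A0

XOR the bytes together:
  start with 0x6A
  0x6A ⊕ 0xB9 = 0xD3
  0xD3 ⊕ 0x2C = 0xFF
  0xFF ⊕ 0x94 = 0x6B
  0x6B ⊕ 0xCB = 0xA0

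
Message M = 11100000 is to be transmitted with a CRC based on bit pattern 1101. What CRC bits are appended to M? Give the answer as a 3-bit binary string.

011

Append 3 zeros: 11100000000. Divide by 1101 (XOR where the leading bit is 1):
  pos 0: 1110 XOR 1101 = 0011
  pos 2: 1100 XOR 1101 = 0001
  pos 5: 1000 XOR 1101 = 0101
  pos 6: 1010 XOR 1101 = 0111
  pos 7: 1110 XOR 1101 = 0011
Remainder (last 3 bits) = 011. This is the CRC / FCS.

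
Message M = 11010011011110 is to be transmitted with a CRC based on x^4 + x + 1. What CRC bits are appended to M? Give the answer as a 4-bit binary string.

Append 4 zeros: 110100110111100000. Divide by 10011 (XOR where the leading bit is 1):
  pos 0: 11010 XOR 10011 = 01001
  pos 1: 10010 XOR 10011 = 00001
  pos 5: 11101 XOR 10011 = 01110
  pos 6: 11101 XOR 10011 = 01110
  pos 7: 11101 XOR 10011 = 01110
  pos 8: 11101 XOR 10011 = 01110
  pos 9: 11100 XOR 10011 = 01111
  pos 10: 11110 XOR 10011 = 01101
  pos 11: 11010 XOR 10011 = 01001
  pos 12: 10010 XOR 10011 = 00001
Remainder (last 4 bits) = 0010. This is the CRC / FCS.

0010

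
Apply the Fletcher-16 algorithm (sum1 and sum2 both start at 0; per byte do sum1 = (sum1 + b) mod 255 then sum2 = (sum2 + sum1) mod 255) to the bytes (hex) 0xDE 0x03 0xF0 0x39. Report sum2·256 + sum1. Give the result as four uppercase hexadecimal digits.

Running sums (mod 255):
  after byte 0 (0xDE): sum1=222, sum2=222
  after byte 1 (0x03): sum1=225, sum2=192
  after byte 2 (0xF0): sum1=210, sum2=147
  after byte 3 (0x39): sum1=12, sum2=159
Checksum = sum2·256 + sum1 = 159·256 + 12 = 40716 = 0x9F0C.

9F0C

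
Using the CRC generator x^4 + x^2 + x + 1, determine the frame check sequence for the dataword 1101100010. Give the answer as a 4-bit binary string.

Append 4 zeros: 11011000100000. Divide by 10111 (XOR where the leading bit is 1):
  pos 0: 11011 XOR 10111 = 01100
  pos 1: 11000 XOR 10111 = 01111
  pos 2: 11110 XOR 10111 = 01001
  pos 3: 10010 XOR 10111 = 00101
  pos 5: 10110 XOR 10111 = 00001
  pos 9: 10000 XOR 10111 = 00111
Remainder (last 4 bits) = 0111. This is the CRC / FCS.

0111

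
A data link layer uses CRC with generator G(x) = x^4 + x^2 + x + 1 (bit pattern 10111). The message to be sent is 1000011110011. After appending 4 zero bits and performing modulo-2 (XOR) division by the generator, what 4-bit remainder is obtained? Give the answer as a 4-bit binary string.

0100

Append 4 zeros: 10000111100110000. Divide by 10111 (XOR where the leading bit is 1):
  pos 0: 10000 XOR 10111 = 00111
  pos 2: 11111 XOR 10111 = 01000
  pos 3: 10001 XOR 10111 = 00110
  pos 5: 11010 XOR 10111 = 01101
  pos 6: 11010 XOR 10111 = 01101
  pos 7: 11011 XOR 10111 = 01100
  pos 8: 11001 XOR 10111 = 01110
  pos 9: 11100 XOR 10111 = 01011
  pos 10: 10110 XOR 10111 = 00001
Remainder (last 4 bits) = 0100. This is the CRC / FCS.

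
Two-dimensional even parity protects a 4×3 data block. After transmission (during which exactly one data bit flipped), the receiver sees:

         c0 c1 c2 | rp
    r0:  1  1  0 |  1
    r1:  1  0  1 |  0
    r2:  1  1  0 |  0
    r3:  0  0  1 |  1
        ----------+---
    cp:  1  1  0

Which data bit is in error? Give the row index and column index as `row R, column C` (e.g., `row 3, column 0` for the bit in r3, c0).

row 0, column 1

Recompute each row's even parity and compare to rp:
  r0: data parity 0, sent rp 1 → mismatch
  r1: data parity 0, sent rp 0 → ok
  r2: data parity 0, sent rp 0 → ok
  r3: data parity 1, sent rp 1 → ok
Recompute each column's even parity and compare to cp:
  c0: data parity 1, sent cp 1 → ok
  c1: data parity 0, sent cp 1 → mismatch
  c2: data parity 0, sent cp 0 → ok
Exactly one row (r0) and one column (c1) fail → the flipped bit is at their intersection.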